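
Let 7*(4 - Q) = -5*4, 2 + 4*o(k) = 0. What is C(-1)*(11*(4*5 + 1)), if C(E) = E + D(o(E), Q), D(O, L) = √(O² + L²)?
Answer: -231 + 33*√9265/2 ≈ 1357.2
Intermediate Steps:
o(k) = -½ (o(k) = -½ + (¼)*0 = -½ + 0 = -½)
Q = 48/7 (Q = 4 - (-5)*4/7 = 4 - ⅐*(-20) = 4 + 20/7 = 48/7 ≈ 6.8571)
D(O, L) = √(L² + O²)
C(E) = E + √9265/14 (C(E) = E + √((48/7)² + (-½)²) = E + √(2304/49 + ¼) = E + √(9265/196) = E + √9265/14)
C(-1)*(11*(4*5 + 1)) = (-1 + √9265/14)*(11*(4*5 + 1)) = (-1 + √9265/14)*(11*(20 + 1)) = (-1 + √9265/14)*(11*21) = (-1 + √9265/14)*231 = -231 + 33*√9265/2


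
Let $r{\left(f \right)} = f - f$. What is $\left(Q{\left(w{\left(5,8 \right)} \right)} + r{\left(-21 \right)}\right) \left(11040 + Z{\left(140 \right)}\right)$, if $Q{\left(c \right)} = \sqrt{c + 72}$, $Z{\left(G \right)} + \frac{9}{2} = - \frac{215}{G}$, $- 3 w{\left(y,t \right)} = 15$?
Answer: $\frac{308951 \sqrt{67}}{28} \approx 90317.0$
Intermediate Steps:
$w{\left(y,t \right)} = -5$ ($w{\left(y,t \right)} = \left(- \frac{1}{3}\right) 15 = -5$)
$Z{\left(G \right)} = - \frac{9}{2} - \frac{215}{G}$
$Q{\left(c \right)} = \sqrt{72 + c}$
$r{\left(f \right)} = 0$
$\left(Q{\left(w{\left(5,8 \right)} \right)} + r{\left(-21 \right)}\right) \left(11040 + Z{\left(140 \right)}\right) = \left(\sqrt{72 - 5} + 0\right) \left(11040 - \left(\frac{9}{2} + \frac{215}{140}\right)\right) = \left(\sqrt{67} + 0\right) \left(11040 - \frac{169}{28}\right) = \sqrt{67} \left(11040 - \frac{169}{28}\right) = \sqrt{67} \cdot \frac{308951}{28} = \frac{308951 \sqrt{67}}{28}$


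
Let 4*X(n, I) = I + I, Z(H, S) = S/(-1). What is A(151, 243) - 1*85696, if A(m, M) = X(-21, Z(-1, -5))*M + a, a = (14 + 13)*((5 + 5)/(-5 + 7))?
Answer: -169907/2 ≈ -84954.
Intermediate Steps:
Z(H, S) = -S (Z(H, S) = S*(-1) = -S)
X(n, I) = I/2 (X(n, I) = (I + I)/4 = (2*I)/4 = I/2)
a = 135 (a = 27*(10/2) = 27*(10*(½)) = 27*5 = 135)
A(m, M) = 135 + 5*M/2 (A(m, M) = ((-1*(-5))/2)*M + 135 = ((½)*5)*M + 135 = 5*M/2 + 135 = 135 + 5*M/2)
A(151, 243) - 1*85696 = (135 + (5/2)*243) - 1*85696 = (135 + 1215/2) - 85696 = 1485/2 - 85696 = -169907/2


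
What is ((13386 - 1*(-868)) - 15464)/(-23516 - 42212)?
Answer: 605/32864 ≈ 0.018409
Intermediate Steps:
((13386 - 1*(-868)) - 15464)/(-23516 - 42212) = ((13386 + 868) - 15464)/(-65728) = (14254 - 15464)*(-1/65728) = -1210*(-1/65728) = 605/32864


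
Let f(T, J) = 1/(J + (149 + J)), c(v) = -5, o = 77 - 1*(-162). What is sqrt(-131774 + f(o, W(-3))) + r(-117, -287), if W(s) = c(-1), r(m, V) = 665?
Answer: 665 + I*sqrt(2546005315)/139 ≈ 665.0 + 363.01*I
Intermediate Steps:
o = 239 (o = 77 + 162 = 239)
W(s) = -5
f(T, J) = 1/(149 + 2*J)
sqrt(-131774 + f(o, W(-3))) + r(-117, -287) = sqrt(-131774 + 1/(149 + 2*(-5))) + 665 = sqrt(-131774 + 1/(149 - 10)) + 665 = sqrt(-131774 + 1/139) + 665 = sqrt(-18316585/139) + 665 = I*sqrt(2546005315)/139 + 665 = 665 + I*sqrt(2546005315)/139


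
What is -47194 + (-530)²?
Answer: 233706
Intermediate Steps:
-47194 + (-530)² = -47194 + 280900 = 233706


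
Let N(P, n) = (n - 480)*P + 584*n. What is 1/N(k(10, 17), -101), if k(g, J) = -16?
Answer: -1/49688 ≈ -2.0126e-5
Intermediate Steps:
N(P, n) = 584*n + P*(-480 + n) (N(P, n) = (-480 + n)*P + 584*n = P*(-480 + n) + 584*n = 584*n + P*(-480 + n))
1/N(k(10, 17), -101) = 1/(-480*(-16) + 584*(-101) - 16*(-101)) = 1/(7680 - 58984 + 1616) = 1/(-49688) = -1/49688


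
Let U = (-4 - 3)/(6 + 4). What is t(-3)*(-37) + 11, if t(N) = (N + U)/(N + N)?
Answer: -709/60 ≈ -11.817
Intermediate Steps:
U = -7/10 ≈ -0.70000
t(N) = (-7/10 + N)/(2*N) (t(N) = (N - 7/10)/(N + N) = (-7/10 + N)/((2*N)) = (-7/10 + N)*(1/(2*N)) = (-7/10 + N)/(2*N))
t(-3)*(-37) + 11 = ((1/20)*(-7 + 10*(-3))/(-3))*(-37) + 11 = ((1/20)*(-⅓)*(-7 - 30))*(-37) + 11 = ((1/20)*(-⅓)*(-37))*(-37) + 11 = (37/60)*(-37) + 11 = -1369/60 + 11 = -709/60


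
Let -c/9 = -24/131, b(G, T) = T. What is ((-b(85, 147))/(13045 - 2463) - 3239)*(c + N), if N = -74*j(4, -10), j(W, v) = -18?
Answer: -2994079751730/693121 ≈ -4.3197e+6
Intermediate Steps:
N = 1332 (N = -74*(-18) = 1332)
c = 216/131 (c = -(-216)/131 = -9*(-24/131) = 216/131 ≈ 1.6489)
((-b(85, 147))/(13045 - 2463) - 3239)*(c + N) = ((-1*147)/(13045 - 2463) - 3239)*(216/131 + 1332) = (-147/10582 - 3239)*(174708/131) = -34275245/10582*174708/131 = -2994079751730/693121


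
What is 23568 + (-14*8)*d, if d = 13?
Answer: 22112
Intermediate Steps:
23568 + (-14*8)*d = 23568 - 14*8*13 = 23568 - 112*13 = 23568 - 1456 = 22112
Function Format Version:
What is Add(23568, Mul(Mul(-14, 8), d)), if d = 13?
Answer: 22112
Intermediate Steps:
Add(23568, Mul(Mul(-14, 8), d)) = Add(23568, Mul(Mul(-14, 8), 13)) = Add(23568, Mul(-112, 13)) = Add(23568, -1456) = 22112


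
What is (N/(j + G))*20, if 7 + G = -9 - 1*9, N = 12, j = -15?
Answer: -6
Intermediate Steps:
G = -25 (G = -7 + (-9 - 1*9) = -7 + (-9 - 9) = -7 - 18 = -25)
(N/(j + G))*20 = (12/(-15 - 25))*20 = (12/(-40))*20 = (12*(-1/40))*20 = -3/10*20 = -6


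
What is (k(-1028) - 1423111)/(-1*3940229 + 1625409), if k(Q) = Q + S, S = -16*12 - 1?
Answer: 356083/578705 ≈ 0.61531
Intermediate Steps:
S = -193 (S = -192 - 1 = -193)
k(Q) = -193 + Q (k(Q) = Q - 193 = -193 + Q)
(k(-1028) - 1423111)/(-1*3940229 + 1625409) = ((-193 - 1028) - 1423111)/(-1*3940229 + 1625409) = (-1221 - 1423111)/(-3940229 + 1625409) = -1424332/(-2314820) = -1424332*(-1/2314820) = 356083/578705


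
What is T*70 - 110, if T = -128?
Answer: -9070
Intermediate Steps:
T*70 - 110 = -128*70 - 110 = -8960 - 110 = -9070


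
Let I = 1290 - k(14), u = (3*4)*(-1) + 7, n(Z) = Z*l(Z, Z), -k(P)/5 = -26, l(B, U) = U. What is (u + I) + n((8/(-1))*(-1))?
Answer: 1219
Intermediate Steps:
k(P) = 130 (k(P) = -5*(-26) = 130)
n(Z) = Z² (n(Z) = Z*Z = Z²)
u = -5 (u = 12*(-1) + 7 = -12 + 7 = -5)
I = 1160 (I = 1290 - 1*130 = 1290 - 130 = 1160)
(u + I) + n((8/(-1))*(-1)) = (-5 + 1160) + ((8/(-1))*(-1))² = 1155 + ((8*(-1))*(-1))² = 1155 + (-8*(-1))² = 1155 + 8² = 1155 + 64 = 1219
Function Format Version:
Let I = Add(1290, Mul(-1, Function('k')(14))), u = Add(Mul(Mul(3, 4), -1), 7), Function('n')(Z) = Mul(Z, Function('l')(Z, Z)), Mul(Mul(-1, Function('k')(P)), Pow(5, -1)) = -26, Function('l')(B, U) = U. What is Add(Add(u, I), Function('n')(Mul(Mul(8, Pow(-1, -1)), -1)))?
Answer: 1219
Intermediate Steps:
Function('k')(P) = 130 (Function('k')(P) = Mul(-5, -26) = 130)
Function('n')(Z) = Pow(Z, 2) (Function('n')(Z) = Mul(Z, Z) = Pow(Z, 2))
u = -5 (u = Add(Mul(12, -1), 7) = Add(-12, 7) = -5)
I = 1160 (I = Add(1290, Mul(-1, 130)) = Add(1290, -130) = 1160)
Add(Add(u, I), Function('n')(Mul(Mul(8, Pow(-1, -1)), -1))) = Add(Add(-5, 1160), Pow(Mul(Mul(8, Pow(-1, -1)), -1), 2)) = Add(1155, Pow(Mul(Mul(8, -1), -1), 2)) = Add(1155, Pow(Mul(-8, -1), 2)) = Add(1155, Pow(8, 2)) = Add(1155, 64) = 1219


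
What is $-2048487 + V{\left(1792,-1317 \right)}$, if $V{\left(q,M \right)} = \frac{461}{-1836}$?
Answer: $- \frac{3761022593}{1836} \approx -2.0485 \cdot 10^{6}$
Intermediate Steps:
$V{\left(q,M \right)} = - \frac{461}{1836}$ ($V{\left(q,M \right)} = 461 \left(- \frac{1}{1836}\right) = - \frac{461}{1836}$)
$-2048487 + V{\left(1792,-1317 \right)} = -2048487 - \frac{461}{1836} = - \frac{3761022593}{1836}$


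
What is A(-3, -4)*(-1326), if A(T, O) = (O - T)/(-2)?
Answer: -663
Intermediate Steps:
A(T, O) = T/2 - O/2 (A(T, O) = (O - T)*(-½) = T/2 - O/2)
A(-3, -4)*(-1326) = ((½)*(-3) - ½*(-4))*(-1326) = (-3/2 + 2)*(-1326) = (½)*(-1326) = -663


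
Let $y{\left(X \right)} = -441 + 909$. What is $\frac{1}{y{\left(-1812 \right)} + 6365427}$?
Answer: $\frac{1}{6365895} \approx 1.5709 \cdot 10^{-7}$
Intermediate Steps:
$y{\left(X \right)} = 468$
$\frac{1}{y{\left(-1812 \right)} + 6365427} = \frac{1}{468 + 6365427} = \frac{1}{6365895}$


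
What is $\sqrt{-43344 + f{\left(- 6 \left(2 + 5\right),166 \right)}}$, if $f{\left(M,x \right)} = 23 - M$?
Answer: $i \sqrt{43279} \approx 208.04 i$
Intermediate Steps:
$\sqrt{-43344 + f{\left(- 6 \left(2 + 5\right),166 \right)}} = \sqrt{-43344 - \left(-23 - 6 \left(2 + 5\right)\right)} = \sqrt{-43344 - \left(-23 - 42\right)} = \sqrt{-43344 + \left(23 - -42\right)} = \sqrt{-43344 + \left(23 + 42\right)} = \sqrt{-43344 + 65} = \sqrt{-43279} = i \sqrt{43279}$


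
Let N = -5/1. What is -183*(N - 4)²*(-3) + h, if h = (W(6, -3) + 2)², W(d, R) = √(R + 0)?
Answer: 44470 + 4*I*√3 ≈ 44470.0 + 6.9282*I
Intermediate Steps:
N = -5 (N = -5*1 = -5)
W(d, R) = √R
h = (2 + I*√3)² (h = (√(-3) + 2)² = (I*√3 + 2)² = (2 + I*√3)² ≈ 1.0 + 6.9282*I)
-183*(N - 4)²*(-3) + h = -183*(-5 - 4)²*(-3) + (2 + I*√3)² = -183*(-9)²*(-3) + (2 + I*√3)² = -14823*(-3) + (2 + I*√3)² = -183*(-243) + (2 + I*√3)² = 44469 + (2 + I*√3)²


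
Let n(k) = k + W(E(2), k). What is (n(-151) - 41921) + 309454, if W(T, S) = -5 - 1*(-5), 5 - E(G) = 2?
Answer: 267382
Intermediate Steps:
E(G) = 3 (E(G) = 5 - 1*2 = 5 - 2 = 3)
W(T, S) = 0 (W(T, S) = -5 + 5 = 0)
n(k) = k (n(k) = k + 0 = k)
(n(-151) - 41921) + 309454 = (-151 - 41921) + 309454 = -42072 + 309454 = 267382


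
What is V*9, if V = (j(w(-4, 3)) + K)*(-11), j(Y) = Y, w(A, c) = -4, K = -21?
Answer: 2475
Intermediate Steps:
V = 275 (V = (-4 - 21)*(-11) = -25*(-11) = 275)
V*9 = 275*9 = 2475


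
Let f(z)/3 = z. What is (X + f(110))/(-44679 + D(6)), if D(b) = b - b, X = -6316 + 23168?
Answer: -17182/44679 ≈ -0.38457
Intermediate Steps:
f(z) = 3*z
X = 16852
D(b) = 0
(X + f(110))/(-44679 + D(6)) = (16852 + 3*110)/(-44679 + 0) = (16852 + 330)/(-44679) = 17182*(-1/44679) = -17182/44679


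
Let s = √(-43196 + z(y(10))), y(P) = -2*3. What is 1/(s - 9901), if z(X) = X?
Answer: -9901/98073003 - I*√43202/98073003 ≈ -0.00010096 - 2.1193e-6*I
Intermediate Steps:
y(P) = -6
s = I*√43202 (s = √(-43196 - 6) = √(-43202) = I*√43202 ≈ 207.85*I)
1/(s - 9901) = 1/(I*√43202 - 9901) = 1/(-9901 + I*√43202)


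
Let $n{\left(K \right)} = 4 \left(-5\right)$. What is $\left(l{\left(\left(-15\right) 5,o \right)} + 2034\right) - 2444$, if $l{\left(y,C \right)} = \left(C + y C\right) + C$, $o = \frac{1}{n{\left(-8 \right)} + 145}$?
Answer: $- \frac{51323}{125} \approx -410.58$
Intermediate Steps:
$n{\left(K \right)} = -20$
$o = \frac{1}{125}$ ($o = \frac{1}{-20 + 145} = \frac{1}{125} \approx 0.008$)
$l{\left(y,C \right)} = 2 C + C y$ ($l{\left(y,C \right)} = \left(C + C y\right) + C = 2 C + C y$)
$\left(l{\left(\left(-15\right) 5,o \right)} + 2034\right) - 2444 = \left(\frac{2 - 75}{125} + 2034\right) - 2444 = \left(\frac{1}{125} \left(-73\right) + 2034\right) - 2444 = \left(- \frac{73}{125} + 2034\right) - 2444 = \frac{254177}{125} - 2444 = - \frac{51323}{125}$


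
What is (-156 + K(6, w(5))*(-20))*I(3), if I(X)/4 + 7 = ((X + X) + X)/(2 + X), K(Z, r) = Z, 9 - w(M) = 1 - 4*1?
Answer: 28704/5 ≈ 5740.8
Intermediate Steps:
w(M) = 12 (w(M) = 9 - (1 - 4*1) = 9 - (1 - 4) = 9 - 1*(-3) = 9 + 3 = 12)
I(X) = -28 + 12*X/(2 + X) (I(X) = -28 + 4*(((X + X) + X)/(2 + X)) = -28 + 4*((2*X + X)/(2 + X)) = -28 + 4*((3*X)/(2 + X)) = -28 + 4*(3*X/(2 + X)) = -28 + 12*X/(2 + X))
(-156 + K(6, w(5))*(-20))*I(3) = (-156 + 6*(-20))*(8*(-7 - 2*3)/(2 + 3)) = (-156 - 120)*(8*(-7 - 6)/5) = -2208*(-13)/5 = -276*(-104/5) = 28704/5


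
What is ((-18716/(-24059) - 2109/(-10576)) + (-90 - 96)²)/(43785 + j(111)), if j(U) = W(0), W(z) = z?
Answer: 8803131135311/11141004979440 ≈ 0.79016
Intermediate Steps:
j(U) = 0
((-18716/(-24059) - 2109/(-10576)) + (-90 - 96)²)/(43785 + j(111)) = ((-18716/(-24059) - 2109/(-10576)) + (-90 - 96)²)/(43785 + 0) = ((-18716*(-1/24059) - 2109*(-1/10576)) + (-186)²)/43785 = ((18716/24059 + 2109/10576) + 34596)*(1/43785) = (248680847/254447984 + 34596)*(1/43785) = (8803131135311/254447984)*(1/43785) = 8803131135311/11141004979440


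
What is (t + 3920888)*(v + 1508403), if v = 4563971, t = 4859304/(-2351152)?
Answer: 3498673730740559833/146947 ≈ 2.3809e+13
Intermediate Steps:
t = -607413/293894 (t = 4859304*(-1/2351152) = -607413/293894 ≈ -2.0668)
(t + 3920888)*(v + 1508403) = (-607413/293894 + 3920888)*(4563971 + 1508403) = (1152324850459/293894)*6072374 = 3498673730740559833/146947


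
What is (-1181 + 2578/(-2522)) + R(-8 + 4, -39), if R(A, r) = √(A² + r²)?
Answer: -1490530/1261 + √1537 ≈ -1142.8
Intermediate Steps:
(-1181 + 2578/(-2522)) + R(-8 + 4, -39) = (-1181 + 2578/(-2522)) + √((-8 + 4)² + (-39)²) = (-1181 + 2578*(-1/2522)) + √((-4)² + 1521) = (-1181 - 1289/1261) + √(16 + 1521) = -1490530/1261 + √1537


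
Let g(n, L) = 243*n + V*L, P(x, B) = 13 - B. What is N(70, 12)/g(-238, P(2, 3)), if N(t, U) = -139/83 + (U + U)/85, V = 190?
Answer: 9823/394614370 ≈ 2.4893e-5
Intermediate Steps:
N(t, U) = -139/83 + 2*U/85 (N(t, U) = -139*1/83 + (2*U)*(1/85) = -139/83 + 2*U/85)
g(n, L) = 190*L + 243*n (g(n, L) = 243*n + 190*L = 190*L + 243*n)
N(70, 12)/g(-238, P(2, 3)) = (-139/83 + (2/85)*12)/(190*(13 - 1*3) + 243*(-238)) = (-139/83 + 24/85)/(190*(13 - 3) - 57834) = -9823/(7055*(190*10 - 57834)) = -9823/(7055*(1900 - 57834)) = -9823/7055/(-55934) = -9823/7055*(-1/55934) = 9823/394614370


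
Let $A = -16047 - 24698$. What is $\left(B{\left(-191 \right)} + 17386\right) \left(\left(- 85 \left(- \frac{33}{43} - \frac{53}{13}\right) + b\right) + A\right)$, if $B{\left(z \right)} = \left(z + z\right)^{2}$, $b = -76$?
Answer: $- \frac{3688970232290}{559} \approx -6.5992 \cdot 10^{9}$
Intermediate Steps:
$B{\left(z \right)} = 4 z^{2}$ ($B{\left(z \right)} = \left(2 z\right)^{2} = 4 z^{2}$)
$A = -40745$ ($A = -16047 - 24698 = -40745$)
$\left(B{\left(-191 \right)} + 17386\right) \left(\left(- 85 \left(- \frac{33}{43} - \frac{53}{13}\right) + b\right) + A\right) = \left(4 \left(-191\right)^{2} + 17386\right) \left(\left(- 85 \left(- \frac{33}{43} - \frac{53}{13}\right) - 76\right) - 40745\right) = \left(4 \cdot 36481 + 17386\right) \left(\left(- 85 \left(\left(-33\right) \frac{1}{43} - \frac{53}{13}\right) - 76\right) - 40745\right) = \left(145924 + 17386\right) \left(\left(- 85 \left(- \frac{33}{43} - \frac{53}{13}\right) - 76\right) - 40745\right) = 163310 \left(\left(\left(-85\right) \left(- \frac{2708}{559}\right) - 76\right) - 40745\right) = 163310 \left(\left(\frac{230180}{559} - 76\right) - 40745\right) = 163310 \left(\frac{187696}{559} - 40745\right) = 163310 \left(- \frac{22588759}{559}\right) = - \frac{3688970232290}{559}$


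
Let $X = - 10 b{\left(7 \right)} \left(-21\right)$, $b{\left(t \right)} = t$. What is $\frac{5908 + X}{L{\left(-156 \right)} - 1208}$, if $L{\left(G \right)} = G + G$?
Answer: $- \frac{3689}{760} \approx -4.854$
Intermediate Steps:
$L{\left(G \right)} = 2 G$
$X = 1470$ ($X = \left(-10\right) 7 \left(-21\right) = \left(-70\right) \left(-21\right) = 1470$)
$\frac{5908 + X}{L{\left(-156 \right)} - 1208} = \frac{5908 + 1470}{2 \left(-156\right) - 1208} = \frac{7378}{-312 - 1208} = \frac{7378}{-1520} = 7378 \left(- \frac{1}{1520}\right) = - \frac{3689}{760}$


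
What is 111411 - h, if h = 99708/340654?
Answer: 18976251543/170327 ≈ 1.1141e+5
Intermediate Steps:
h = 49854/170327 (h = 99708*(1/340654) = 49854/170327 ≈ 0.29270)
111411 - h = 111411 - 1*49854/170327 = 111411 - 49854/170327 = 18976251543/170327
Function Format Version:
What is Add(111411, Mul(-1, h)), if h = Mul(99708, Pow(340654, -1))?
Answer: Rational(18976251543, 170327) ≈ 1.1141e+5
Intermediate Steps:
h = Rational(49854, 170327) (h = Mul(99708, Rational(1, 340654)) = Rational(49854, 170327) ≈ 0.29270)
Add(111411, Mul(-1, h)) = Add(111411, Mul(-1, Rational(49854, 170327))) = Add(111411, Rational(-49854, 170327)) = Rational(18976251543, 170327)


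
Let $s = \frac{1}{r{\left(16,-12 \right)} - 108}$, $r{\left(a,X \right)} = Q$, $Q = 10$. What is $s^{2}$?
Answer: $\frac{1}{9604} \approx 0.00010412$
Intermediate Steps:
$r{\left(a,X \right)} = 10$
$s = - \frac{1}{98}$ ($s = \frac{1}{10 - 108} = \frac{1}{-98} = - \frac{1}{98} \approx -0.010204$)
$s^{2} = \left(- \frac{1}{98}\right)^{2} = \frac{1}{9604}$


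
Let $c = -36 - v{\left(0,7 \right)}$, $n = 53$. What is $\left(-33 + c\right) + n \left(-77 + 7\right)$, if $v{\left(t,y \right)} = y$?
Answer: $-3786$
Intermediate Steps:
$c = -43$ ($c = -36 - 7 = -43$)
$\left(-33 + c\right) + n \left(-77 + 7\right) = \left(-33 - 43\right) + 53 \left(-77 + 7\right) = -76 + 53 \left(-70\right) = -76 - 3710 = -3786$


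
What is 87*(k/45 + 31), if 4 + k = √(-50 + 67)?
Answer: 40339/15 + 29*√17/15 ≈ 2697.2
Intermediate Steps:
k = -4 + √17 (k = -4 + √(-50 + 67) = -4 + √17 ≈ 0.12311)
87*(k/45 + 31) = 87*((-4 + √17)/45 + 31) = 87*((-4 + √17)*(1/45) + 31) = 87*((-4/45 + √17/45) + 31) = 87*(1391/45 + √17/45) = 40339/15 + 29*√17/15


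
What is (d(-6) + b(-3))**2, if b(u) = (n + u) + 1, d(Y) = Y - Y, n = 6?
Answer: 16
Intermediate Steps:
d(Y) = 0
b(u) = 7 + u (b(u) = (6 + u) + 1 = 7 + u)
(d(-6) + b(-3))**2 = (0 + (7 - 3))**2 = (0 + 4)**2 = 4**2 = 16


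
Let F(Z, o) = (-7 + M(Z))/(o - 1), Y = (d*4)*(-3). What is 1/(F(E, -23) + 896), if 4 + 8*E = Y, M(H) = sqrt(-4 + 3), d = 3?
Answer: 258132/231361561 + 12*I/231361561 ≈ 0.0011157 + 5.1867e-8*I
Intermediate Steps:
Y = -36 (Y = (3*4)*(-3) = 12*(-3) = -36)
M(H) = I (M(H) = sqrt(-1) = I)
E = -5 (E = -1/2 + (1/8)*(-36) = -1/2 - 9/2 = -5)
F(Z, o) = (-7 + I)/(-1 + o) (F(Z, o) = (-7 + I)/(o - 1) = (-7 + I)/(-1 + o))
1/(F(E, -23) + 896) = 1/((-7 + I)/(-1 - 23) + 896) = 1/((-7 + I)/(-24) + 896) = 1/(-(-7 + I)/24 + 896) = 1/((7/24 - I/24) + 896) = 1/(21511/24 - I/24) = 288*(21511/24 + I/24)/231361561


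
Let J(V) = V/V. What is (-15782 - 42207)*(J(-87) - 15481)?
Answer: 897669720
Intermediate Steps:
J(V) = 1
(-15782 - 42207)*(J(-87) - 15481) = (-15782 - 42207)*(1 - 15481) = -57989*(-15480) = 897669720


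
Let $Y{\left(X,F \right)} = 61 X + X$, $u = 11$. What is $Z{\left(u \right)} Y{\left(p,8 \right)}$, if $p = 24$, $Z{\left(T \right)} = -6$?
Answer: $-8928$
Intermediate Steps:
$Y{\left(X,F \right)} = 62 X$
$Z{\left(u \right)} Y{\left(p,8 \right)} = - 6 \cdot 62 \cdot 24 = \left(-6\right) 1488 = -8928$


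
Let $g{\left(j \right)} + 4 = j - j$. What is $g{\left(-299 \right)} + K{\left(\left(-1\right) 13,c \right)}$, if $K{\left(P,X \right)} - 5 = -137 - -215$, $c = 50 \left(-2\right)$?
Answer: $79$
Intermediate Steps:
$c = -100$
$g{\left(j \right)} = -4$ ($g{\left(j \right)} = -4 + \left(j - j\right) = -4 + 0 = -4$)
$K{\left(P,X \right)} = 83$ ($K{\left(P,X \right)} = 5 - -78 = 5 + \left(-137 + 215\right) = 5 + 78 = 83$)
$g{\left(-299 \right)} + K{\left(\left(-1\right) 13,c \right)} = -4 + 83 = 79$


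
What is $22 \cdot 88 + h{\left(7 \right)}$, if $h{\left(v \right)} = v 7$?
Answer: $1985$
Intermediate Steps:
$h{\left(v \right)} = 7 v$
$22 \cdot 88 + h{\left(7 \right)} = 22 \cdot 88 + 7 \cdot 7 = 1936 + 49 = 1985$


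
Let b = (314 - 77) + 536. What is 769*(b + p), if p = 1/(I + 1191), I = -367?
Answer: 489816857/824 ≈ 5.9444e+5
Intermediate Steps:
p = 1/824 (p = 1/(-367 + 1191) = 1/824 ≈ 0.0012136)
b = 773 (b = 237 + 536 = 773)
769*(b + p) = 769*(773 + 1/824) = 769*(636953/824) = 489816857/824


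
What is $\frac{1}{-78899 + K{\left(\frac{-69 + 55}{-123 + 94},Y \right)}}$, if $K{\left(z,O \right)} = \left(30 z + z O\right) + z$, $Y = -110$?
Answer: $- \frac{29}{2289177} \approx -1.2668 \cdot 10^{-5}$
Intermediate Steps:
$K{\left(z,O \right)} = 31 z + O z$ ($K{\left(z,O \right)} = \left(30 z + O z\right) + z = 31 z + O z$)
$\frac{1}{-78899 + K{\left(\frac{-69 + 55}{-123 + 94},Y \right)}} = \frac{1}{-78899 + \frac{-69 + 55}{-123 + 94} \left(31 - 110\right)} = \frac{1}{-78899 + - \frac{14}{-29} \left(-79\right)} = \frac{1}{-78899 + \left(-14\right) \left(- \frac{1}{29}\right) \left(-79\right)} = \frac{1}{-78899 + \frac{14}{29} \left(-79\right)} = \frac{1}{-78899 - \frac{1106}{29}} = \frac{1}{- \frac{2289177}{29}} = - \frac{29}{2289177}$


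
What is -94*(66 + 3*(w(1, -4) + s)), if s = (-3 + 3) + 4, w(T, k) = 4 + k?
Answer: -7332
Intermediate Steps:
s = 4 (s = 0 + 4 = 4)
-94*(66 + 3*(w(1, -4) + s)) = -94*(66 + 3*((4 - 4) + 4)) = -94*(66 + 3*(0 + 4)) = -94*(66 + 3*4) = -94*(66 + 12) = -94*78 = -7332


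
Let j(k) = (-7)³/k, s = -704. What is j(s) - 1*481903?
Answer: -339259369/704 ≈ -4.8190e+5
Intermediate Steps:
j(k) = -343/k
j(s) - 1*481903 = -343/(-704) - 1*481903 = -343*(-1/704) - 481903 = 343/704 - 481903 = -339259369/704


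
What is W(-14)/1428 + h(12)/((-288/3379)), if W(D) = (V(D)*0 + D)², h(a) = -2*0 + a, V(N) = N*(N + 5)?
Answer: -19129/136 ≈ -140.65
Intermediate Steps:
V(N) = N*(5 + N)
h(a) = a (h(a) = 0 + a = a)
W(D) = D² (W(D) = ((D*(5 + D))*0 + D)² = (0 + D)² = D²)
W(-14)/1428 + h(12)/((-288/3379)) = (-14)²/1428 + 12/((-288/3379)) = 196*(1/1428) + 12/((-288*1/3379)) = 7/51 + 12/(-288/3379) = 7/51 + 12*(-3379/288) = 7/51 - 3379/24 = -19129/136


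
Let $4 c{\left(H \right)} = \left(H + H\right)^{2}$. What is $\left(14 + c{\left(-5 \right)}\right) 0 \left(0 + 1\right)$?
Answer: $0$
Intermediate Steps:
$c{\left(H \right)} = H^{2}$ ($c{\left(H \right)} = \frac{\left(H + H\right)^{2}}{4} = \frac{\left(2 H\right)^{2}}{4} = \frac{4 H^{2}}{4} = H^{2}$)
$\left(14 + c{\left(-5 \right)}\right) 0 \left(0 + 1\right) = \left(14 + \left(-5\right)^{2}\right) 0 \left(0 + 1\right) = \left(14 + 25\right) 0 \cdot 1 = 39 \cdot 0 = 0$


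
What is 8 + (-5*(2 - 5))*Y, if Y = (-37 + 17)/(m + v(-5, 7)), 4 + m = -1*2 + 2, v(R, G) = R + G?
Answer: 158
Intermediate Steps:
v(R, G) = G + R
m = -4 (m = -4 + (-1*2 + 2) = -4 + (-2 + 2) = -4 + 0 = -4)
Y = 10 (Y = (-37 + 17)/(-4 + (7 - 5)) = -20/(-4 + 2) = -20/(-2) = -20*(-1/2) = 10)
8 + (-5*(2 - 5))*Y = 8 - 5*(2 - 5)*10 = 8 - 5*(-3)*10 = 8 + 15*10 = 8 + 150 = 158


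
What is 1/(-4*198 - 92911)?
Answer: -1/93703 ≈ -1.0672e-5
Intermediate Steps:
1/(-4*198 - 92911) = 1/(-792 - 92911) = 1/(-93703) = -1/93703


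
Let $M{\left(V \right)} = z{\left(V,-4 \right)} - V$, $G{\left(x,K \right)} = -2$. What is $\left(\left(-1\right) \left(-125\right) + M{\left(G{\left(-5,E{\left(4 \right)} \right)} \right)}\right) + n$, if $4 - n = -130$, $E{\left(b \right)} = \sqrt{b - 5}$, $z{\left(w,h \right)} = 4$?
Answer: $265$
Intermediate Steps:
$E{\left(b \right)} = \sqrt{-5 + b}$
$n = 134$ ($n = 4 - -130 = 4 + 130 = 134$)
$M{\left(V \right)} = 4 - V$
$\left(\left(-1\right) \left(-125\right) + M{\left(G{\left(-5,E{\left(4 \right)} \right)} \right)}\right) + n = \left(\left(-1\right) \left(-125\right) + \left(4 - -2\right)\right) + 134 = \left(125 + \left(4 + 2\right)\right) + 134 = \left(125 + 6\right) + 134 = 131 + 134 = 265$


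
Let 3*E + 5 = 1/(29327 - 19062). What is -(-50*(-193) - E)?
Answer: -99074358/10265 ≈ -9651.7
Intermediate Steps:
E = -17108/10265 (E = -5/3 + 1/(3*(29327 - 19062)) = -5/3 + (⅓)/10265 = -5/3 + (⅓)*(1/10265) = -5/3 + 1/30795 = -17108/10265 ≈ -1.6666)
-(-50*(-193) - E) = -(-50*(-193) - 1*(-17108/10265)) = -(9650 + 17108/10265) = -1*99074358/10265 = -99074358/10265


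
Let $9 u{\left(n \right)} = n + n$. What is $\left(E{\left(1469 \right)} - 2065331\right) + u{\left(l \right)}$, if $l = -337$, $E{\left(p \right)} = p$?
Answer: $- \frac{18575432}{9} \approx -2.0639 \cdot 10^{6}$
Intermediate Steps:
$u{\left(n \right)} = \frac{2 n}{9}$ ($u{\left(n \right)} = \frac{n + n}{9} = \frac{2 n}{9}$)
$\left(E{\left(1469 \right)} - 2065331\right) + u{\left(l \right)} = \left(1469 - 2065331\right) + \frac{2}{9} \left(-337\right) = -2063862 - \frac{674}{9} = - \frac{18575432}{9}$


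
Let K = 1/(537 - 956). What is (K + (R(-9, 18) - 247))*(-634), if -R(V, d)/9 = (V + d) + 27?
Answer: 151684500/419 ≈ 3.6202e+5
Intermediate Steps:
K = -1/419 (K = 1/(-419) = -1/419 ≈ -0.0023866)
R(V, d) = -243 - 9*V - 9*d (R(V, d) = -9*((V + d) + 27) = -9*(27 + V + d) = -243 - 9*V - 9*d)
(K + (R(-9, 18) - 247))*(-634) = (-1/419 + ((-243 - 9*(-9) - 9*18) - 247))*(-634) = (-1/419 + ((-243 + 81 - 162) - 247))*(-634) = (-1/419 + (-324 - 247))*(-634) = (-1/419 - 571)*(-634) = -239250/419*(-634) = 151684500/419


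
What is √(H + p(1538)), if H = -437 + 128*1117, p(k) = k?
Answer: √144077 ≈ 379.57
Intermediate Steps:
H = 142539 (H = -437 + 142976 = 142539)
√(H + p(1538)) = √(142539 + 1538) = √144077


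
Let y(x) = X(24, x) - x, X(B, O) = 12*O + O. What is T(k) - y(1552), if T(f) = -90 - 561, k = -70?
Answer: -19275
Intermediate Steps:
X(B, O) = 13*O
T(f) = -651
y(x) = 12*x (y(x) = 13*x - x = 12*x)
T(k) - y(1552) = -651 - 12*1552 = -651 - 1*18624 = -651 - 18624 = -19275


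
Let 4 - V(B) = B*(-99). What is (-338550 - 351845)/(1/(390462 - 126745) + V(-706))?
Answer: 182068898215/18431181129 ≈ 9.8783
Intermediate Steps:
V(B) = 4 + 99*B (V(B) = 4 - B*(-99) = 4 - (-99)*B = 4 + 99*B)
(-338550 - 351845)/(1/(390462 - 126745) + V(-706)) = (-338550 - 351845)/(1/(390462 - 126745) + (4 + 99*(-706))) = -690395/(1/263717 + (4 - 69894)) = -690395/(1/263717 - 69890) = -690395/(-18431181129/263717) = -690395*(-263717/18431181129) = 182068898215/18431181129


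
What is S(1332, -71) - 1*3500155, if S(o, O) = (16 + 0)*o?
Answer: -3478843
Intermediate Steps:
S(o, O) = 16*o
S(1332, -71) - 1*3500155 = 16*1332 - 1*3500155 = 21312 - 3500155 = -3478843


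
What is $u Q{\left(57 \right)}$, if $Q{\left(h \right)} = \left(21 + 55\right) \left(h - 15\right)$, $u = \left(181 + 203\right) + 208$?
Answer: $1889664$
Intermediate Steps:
$u = 592$ ($u = 384 + 208 = 592$)
$Q{\left(h \right)} = -1140 + 76 h$ ($Q{\left(h \right)} = 76 \left(-15 + h\right) = -1140 + 76 h$)
$u Q{\left(57 \right)} = 592 \left(-1140 + 76 \cdot 57\right) = 592 \left(-1140 + 4332\right) = 592 \cdot 3192 = 1889664$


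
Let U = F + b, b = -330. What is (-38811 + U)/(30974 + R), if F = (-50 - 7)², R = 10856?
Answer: -17946/20915 ≈ -0.85804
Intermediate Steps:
F = 3249 (F = (-57)² = 3249)
U = 2919 (U = 3249 - 330 = 2919)
(-38811 + U)/(30974 + R) = (-38811 + 2919)/(30974 + 10856) = -35892/41830 = -35892*1/41830 = -17946/20915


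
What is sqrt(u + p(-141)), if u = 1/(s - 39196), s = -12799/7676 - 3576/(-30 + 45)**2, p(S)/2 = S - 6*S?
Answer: sqrt(718594887445990736776590)/22575246917 ≈ 37.550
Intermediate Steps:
p(S) = -10*S (p(S) = 2*(S - 6*S) = 2*(-5*S) = -10*S)
s = -10109717/575700 (s = -12799*1/7676 - 3576/(15**2) = -12799/7676 - 3576/225 = -12799/7676 - 3576*1/225 = -12799/7676 - 1192/75 = -10109717/575700 ≈ -17.561)
u = -575700/22575246917 (u = 1/(-10109717/575700 - 39196) = 1/(-22575246917/575700) = -575700/22575246917 ≈ -2.5501e-5)
sqrt(u + p(-141)) = sqrt(-575700/22575246917 - 10*(-141)) = sqrt(-575700/22575246917 + 1410) = sqrt(31831097577270/22575246917) = sqrt(718594887445990736776590)/22575246917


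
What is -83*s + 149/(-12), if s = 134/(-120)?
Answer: 1204/15 ≈ 80.267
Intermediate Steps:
s = -67/60 (s = 134*(-1/120) = -67/60 ≈ -1.1167)
-83*s + 149/(-12) = -83*(-67/60) + 149/(-12) = 5561/60 + 149*(-1/12) = 5561/60 - 149/12 = 1204/15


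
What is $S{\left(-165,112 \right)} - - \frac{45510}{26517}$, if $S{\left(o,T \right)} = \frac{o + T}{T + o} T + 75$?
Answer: $\frac{1668063}{8839} \approx 188.72$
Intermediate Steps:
$S{\left(o,T \right)} = 75 + T$ ($S{\left(o,T \right)} = \frac{T + o}{T + o} T + 75 = 1 T + 75 = T + 75 = 75 + T$)
$S{\left(-165,112 \right)} - - \frac{45510}{26517} = \left(75 + 112\right) - - \frac{45510}{26517} = 187 - \left(-45510\right) \frac{1}{26517} = 187 - - \frac{15170}{8839} = 187 + \frac{15170}{8839} = \frac{1668063}{8839}$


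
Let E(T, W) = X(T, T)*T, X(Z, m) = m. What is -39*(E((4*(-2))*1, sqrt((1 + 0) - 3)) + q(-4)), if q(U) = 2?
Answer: -2574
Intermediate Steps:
E(T, W) = T**2 (E(T, W) = T*T = T**2)
-39*(E((4*(-2))*1, sqrt((1 + 0) - 3)) + q(-4)) = -39*(((4*(-2))*1)**2 + 2) = -39*((-8*1)**2 + 2) = -39*((-8)**2 + 2) = -39*(64 + 2) = -39*66 = -2574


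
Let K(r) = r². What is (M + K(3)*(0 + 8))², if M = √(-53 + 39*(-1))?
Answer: 5092 + 288*I*√23 ≈ 5092.0 + 1381.2*I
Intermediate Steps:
M = 2*I*√23 (M = √(-53 - 39) = √(-92) = 2*I*√23 ≈ 9.5917*I)
(M + K(3)*(0 + 8))² = (2*I*√23 + 3²*(0 + 8))² = (2*I*√23 + 9*8)² = (2*I*√23 + 72)² = (72 + 2*I*√23)²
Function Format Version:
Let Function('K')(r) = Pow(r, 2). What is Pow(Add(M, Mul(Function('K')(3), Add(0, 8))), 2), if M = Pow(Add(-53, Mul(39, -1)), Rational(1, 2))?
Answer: Add(5092, Mul(288, I, Pow(23, Rational(1, 2)))) ≈ Add(5092.0, Mul(1381.2, I))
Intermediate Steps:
M = Mul(2, I, Pow(23, Rational(1, 2))) (M = Pow(Add(-53, -39), Rational(1, 2)) = Pow(-92, Rational(1, 2)) = Mul(2, I, Pow(23, Rational(1, 2))) ≈ Mul(9.5917, I))
Pow(Add(M, Mul(Function('K')(3), Add(0, 8))), 2) = Pow(Add(Mul(2, I, Pow(23, Rational(1, 2))), Mul(Pow(3, 2), Add(0, 8))), 2) = Pow(Add(Mul(2, I, Pow(23, Rational(1, 2))), Mul(9, 8)), 2) = Pow(Add(Mul(2, I, Pow(23, Rational(1, 2))), 72), 2) = Pow(Add(72, Mul(2, I, Pow(23, Rational(1, 2)))), 2)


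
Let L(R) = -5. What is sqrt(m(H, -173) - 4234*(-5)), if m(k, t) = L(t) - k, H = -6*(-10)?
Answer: 3*sqrt(2345) ≈ 145.28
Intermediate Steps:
H = 60
m(k, t) = -5 - k
sqrt(m(H, -173) - 4234*(-5)) = sqrt((-5 - 1*60) - 4234*(-5)) = sqrt((-5 - 60) + 21170) = sqrt(-65 + 21170) = sqrt(21105) = 3*sqrt(2345)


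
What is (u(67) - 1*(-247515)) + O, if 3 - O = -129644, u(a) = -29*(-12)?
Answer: 377510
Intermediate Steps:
u(a) = 348
O = 129647 (O = 3 - 1*(-129644) = 3 + 129644 = 129647)
(u(67) - 1*(-247515)) + O = (348 - 1*(-247515)) + 129647 = (348 + 247515) + 129647 = 247863 + 129647 = 377510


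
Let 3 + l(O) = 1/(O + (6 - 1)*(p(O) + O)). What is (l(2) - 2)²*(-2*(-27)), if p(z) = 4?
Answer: 682587/512 ≈ 1333.2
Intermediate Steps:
l(O) = -3 + 1/(20 + 6*O) (l(O) = -3 + 1/(O + (6 - 1)*(4 + O)) = -3 + 1/(O + 5*(4 + O)) = -3 + 1/(O + (20 + 5*O)) = -3 + 1/(20 + 6*O))
(l(2) - 2)²*(-2*(-27)) = ((-59 - 18*2)/(2*(10 + 3*2)) - 2)²*(-2*(-27)) = ((-59 - 36)/(2*(10 + 6)) - 2)²*(-1*(-54)) = ((½)*(-95)/16 - 2)²*54 = ((½)*(1/16)*(-95) - 2)²*54 = (-95/32 - 2)²*54 = (-159/32)²*54 = (25281/1024)*54 = 682587/512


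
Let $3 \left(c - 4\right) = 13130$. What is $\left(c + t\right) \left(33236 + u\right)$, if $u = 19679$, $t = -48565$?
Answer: $- \frac{7014041995}{3} \approx -2.338 \cdot 10^{9}$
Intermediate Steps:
$c = \frac{13142}{3}$ ($c = 4 + \frac{1}{3} \cdot 13130 = 4 + \frac{13130}{3} = \frac{13142}{3} \approx 4380.7$)
$\left(c + t\right) \left(33236 + u\right) = \left(\frac{13142}{3} - 48565\right) \left(33236 + 19679\right) = \left(- \frac{132553}{3}\right) 52915 = - \frac{7014041995}{3}$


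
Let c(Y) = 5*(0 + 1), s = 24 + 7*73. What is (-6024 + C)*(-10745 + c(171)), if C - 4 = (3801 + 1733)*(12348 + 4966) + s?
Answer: -1029001451340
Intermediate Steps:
s = 535 (s = 24 + 511 = 535)
C = 95816215 (C = 4 + ((3801 + 1733)*(12348 + 4966) + 535) = 4 + (5534*17314 + 535) = 4 + (95815676 + 535) = 4 + 95816211 = 95816215)
c(Y) = 5 (c(Y) = 5*1 = 5)
(-6024 + C)*(-10745 + c(171)) = (-6024 + 95816215)*(-10745 + 5) = 95810191*(-10740) = -1029001451340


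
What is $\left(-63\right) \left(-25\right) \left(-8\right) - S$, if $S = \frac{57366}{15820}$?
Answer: $- \frac{99694683}{7910} \approx -12604.0$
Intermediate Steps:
$S = \frac{28683}{7910}$ ($S = 57366 \cdot \frac{1}{15820} = \frac{28683}{7910} \approx 3.6262$)
$\left(-63\right) \left(-25\right) \left(-8\right) - S = \left(-63\right) \left(-25\right) \left(-8\right) - \frac{28683}{7910} = 1575 \left(-8\right) - \frac{28683}{7910} = -12600 - \frac{28683}{7910} = - \frac{99694683}{7910}$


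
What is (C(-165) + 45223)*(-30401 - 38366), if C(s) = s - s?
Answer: -3109850041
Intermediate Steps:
C(s) = 0
(C(-165) + 45223)*(-30401 - 38366) = (0 + 45223)*(-30401 - 38366) = 45223*(-68767) = -3109850041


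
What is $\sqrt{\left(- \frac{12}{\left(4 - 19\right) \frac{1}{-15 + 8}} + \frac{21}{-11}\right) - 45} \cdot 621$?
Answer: $\frac{23598 i \sqrt{110}}{55} \approx 4500.0 i$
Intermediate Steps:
$\sqrt{\left(- \frac{12}{\left(4 - 19\right) \frac{1}{-15 + 8}} + \frac{21}{-11}\right) - 45} \cdot 621 = \sqrt{\left(- \frac{12}{\left(-15\right) \frac{1}{-7}} + 21 \left(- \frac{1}{11}\right)\right) - 45} \cdot 621 = \sqrt{\left(- \frac{12}{\left(-15\right) \left(- \frac{1}{7}\right)} - \frac{21}{11}\right) - 45} \cdot 621 = \sqrt{\left(- \frac{12}{\frac{15}{7}} - \frac{21}{11}\right) - 45} \cdot 621 = \sqrt{\left(\left(-12\right) \frac{7}{15} - \frac{21}{11}\right) - 45} \cdot 621 = \sqrt{\left(- \frac{28}{5} - \frac{21}{11}\right) - 45} \cdot 621 = \sqrt{- \frac{413}{55} - 45} \cdot 621 = \sqrt{- \frac{2888}{55}} \cdot 621 = \frac{38 i \sqrt{110}}{55} \cdot 621 = \frac{23598 i \sqrt{110}}{55}$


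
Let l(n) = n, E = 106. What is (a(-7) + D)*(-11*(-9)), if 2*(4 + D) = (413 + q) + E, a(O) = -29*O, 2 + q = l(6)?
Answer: 91179/2 ≈ 45590.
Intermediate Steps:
q = 4 (q = -2 + 6 = 4)
D = 515/2 (D = -4 + ((413 + 4) + 106)/2 = -4 + (417 + 106)/2 = -4 + (½)*523 = -4 + 523/2 = 515/2 ≈ 257.50)
(a(-7) + D)*(-11*(-9)) = (-29*(-7) + 515/2)*(-11*(-9)) = (203 + 515/2)*99 = (921/2)*99 = 91179/2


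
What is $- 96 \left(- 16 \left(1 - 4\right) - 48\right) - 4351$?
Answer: $-4351$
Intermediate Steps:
$- 96 \left(- 16 \left(1 - 4\right) - 48\right) - 4351 = - 96 \left(\left(-16\right) \left(-3\right) - 48\right) - 4351 = - 96 \left(48 - 48\right) - 4351 = \left(-96\right) 0 - 4351 = 0 - 4351 = -4351$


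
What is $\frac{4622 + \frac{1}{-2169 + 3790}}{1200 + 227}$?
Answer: $\frac{7492263}{2313167} \approx 3.239$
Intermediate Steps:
$\frac{4622 + \frac{1}{-2169 + 3790}}{1200 + 227} = \frac{4622 + \frac{1}{1621}}{1427} = \left(4622 + \frac{1}{1621}\right) \frac{1}{1427} = \frac{7492263}{1621} \cdot \frac{1}{1427} = \frac{7492263}{2313167}$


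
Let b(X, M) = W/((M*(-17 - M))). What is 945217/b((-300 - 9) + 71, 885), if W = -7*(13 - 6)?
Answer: 107791196370/7 ≈ 1.5399e+10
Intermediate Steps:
W = -49 (W = -7*7 = -49)
b(X, M) = -49/(M*(-17 - M)) (b(X, M) = -49*1/(M*(-17 - M)) = -49/(M*(-17 - M)))
945217/b((-300 - 9) + 71, 885) = 945217/((49/(885*(17 + 885)))) = 945217/((49*(1/885)/902)) = 945217/((49*(1/885)*(1/902))) = 945217/(49/798270) = 945217*(798270/49) = 107791196370/7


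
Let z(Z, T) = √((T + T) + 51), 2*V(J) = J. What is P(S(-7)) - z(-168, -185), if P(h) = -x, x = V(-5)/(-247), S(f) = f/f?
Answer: -5/494 - I*√319 ≈ -0.010121 - 17.861*I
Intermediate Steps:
S(f) = 1
V(J) = J/2
x = 5/494 (x = ((½)*(-5))/(-247) = -5/2*(-1/247) = 5/494 ≈ 0.010121)
z(Z, T) = √(51 + 2*T) (z(Z, T) = √(2*T + 51) = √(51 + 2*T))
P(h) = -5/494 (P(h) = -1*5/494 = -5/494)
P(S(-7)) - z(-168, -185) = -5/494 - √(51 + 2*(-185)) = -5/494 - √(51 - 370) = -5/494 - √(-319) = -5/494 - I*√319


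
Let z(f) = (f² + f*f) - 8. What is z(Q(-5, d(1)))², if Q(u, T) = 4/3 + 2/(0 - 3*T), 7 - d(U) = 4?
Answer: 200704/6561 ≈ 30.590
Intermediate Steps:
d(U) = 3 (d(U) = 7 - 1*4 = 7 - 4 = 3)
Q(u, T) = 4/3 - 2/(3*T) (Q(u, T) = 4*(⅓) + 2/((-3*T)) = 4/3 + 2*(-1/(3*T)) = 4/3 - 2/(3*T))
z(f) = -8 + 2*f² (z(f) = (f² + f²) - 8 = 2*f² - 8 = -8 + 2*f²)
z(Q(-5, d(1)))² = (-8 + 2*((⅔)*(-1 + 2*3)/3)²)² = (-8 + 2*((⅔)*(⅓)*(-1 + 6))²)² = (-8 + 2*((⅔)*(⅓)*5)²)² = (-8 + 2*(10/9)²)² = (-8 + 2*(100/81))² = (-8 + 200/81)² = (-448/81)² = 200704/6561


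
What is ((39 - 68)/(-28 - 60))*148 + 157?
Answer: 4527/22 ≈ 205.77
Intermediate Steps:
((39 - 68)/(-28 - 60))*148 + 157 = -29/(-88)*148 + 157 = -29*(-1/88)*148 + 157 = (29/88)*148 + 157 = 1073/22 + 157 = 4527/22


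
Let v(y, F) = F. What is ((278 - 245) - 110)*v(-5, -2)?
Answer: 154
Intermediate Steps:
((278 - 245) - 110)*v(-5, -2) = ((278 - 245) - 110)*(-2) = (33 - 110)*(-2) = -77*(-2) = 154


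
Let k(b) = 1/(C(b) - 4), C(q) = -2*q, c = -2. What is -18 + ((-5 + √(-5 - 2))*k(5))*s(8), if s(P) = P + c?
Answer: -111/7 - 3*I*√7/7 ≈ -15.857 - 1.1339*I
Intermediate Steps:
s(P) = -2 + P (s(P) = P - 2 = -2 + P)
k(b) = 1/(-4 - 2*b) (k(b) = 1/(-2*b - 4) = 1/(-4 - 2*b))
-18 + ((-5 + √(-5 - 2))*k(5))*s(8) = -18 + ((-5 + √(-5 - 2))*(-1/(4 + 2*5)))*(-2 + 8) = -18 + ((-5 + √(-7))*(-1/(4 + 10)))*6 = -18 + ((-5 + I*√7)*(-1/14))*6 = -18 + (5/14 - I*√7/14)*6 = -18 + (15/7 - 3*I*√7/7) = -111/7 - 3*I*√7/7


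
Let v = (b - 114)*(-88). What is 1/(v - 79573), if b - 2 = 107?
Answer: -1/79133 ≈ -1.2637e-5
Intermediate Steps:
b = 109 (b = 2 + 107 = 109)
v = 440 (v = (109 - 114)*(-88) = -5*(-88) = 440)
1/(v - 79573) = 1/(440 - 79573) = 1/(-79133) = -1/79133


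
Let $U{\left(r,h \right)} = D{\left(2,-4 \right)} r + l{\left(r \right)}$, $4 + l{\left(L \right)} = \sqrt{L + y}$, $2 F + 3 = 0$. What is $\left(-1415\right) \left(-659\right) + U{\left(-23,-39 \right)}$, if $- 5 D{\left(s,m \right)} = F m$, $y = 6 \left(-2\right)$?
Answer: $\frac{4662543}{5} + i \sqrt{35} \approx 9.3251 \cdot 10^{5} + 5.9161 i$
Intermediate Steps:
$y = -12$
$F = - \frac{3}{2}$ ($F = - \frac{3}{2} + \frac{1}{2} \cdot 0 = - \frac{3}{2} + 0 = - \frac{3}{2} \approx -1.5$)
$l{\left(L \right)} = -4 + \sqrt{-12 + L}$ ($l{\left(L \right)} = -4 + \sqrt{L - 12} = -4 + \sqrt{-12 + L}$)
$D{\left(s,m \right)} = \frac{3 m}{10}$ ($D{\left(s,m \right)} = - \frac{\left(- \frac{3}{2}\right) m}{5} = \frac{3 m}{10}$)
$U{\left(r,h \right)} = -4 + \sqrt{-12 + r} - \frac{6 r}{5}$ ($U{\left(r,h \right)} = \frac{3}{10} \left(-4\right) r + \left(-4 + \sqrt{-12 + r}\right) = - \frac{6 r}{5} + \left(-4 + \sqrt{-12 + r}\right) = -4 + \sqrt{-12 + r} - \frac{6 r}{5}$)
$\left(-1415\right) \left(-659\right) + U{\left(-23,-39 \right)} = \left(-1415\right) \left(-659\right) - \left(- \frac{118}{5} - \sqrt{-12 - 23}\right) = 932485 + \left(-4 + \sqrt{-35} + \frac{138}{5}\right) = 932485 + \left(-4 + i \sqrt{35} + \frac{138}{5}\right) = 932485 + \left(\frac{118}{5} + i \sqrt{35}\right) = \frac{4662543}{5} + i \sqrt{35}$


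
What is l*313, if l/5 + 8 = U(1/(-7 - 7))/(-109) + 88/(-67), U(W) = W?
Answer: -1490125705/102242 ≈ -14575.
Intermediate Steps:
l = -4760785/102242 (l = -40 + 5*(1/(-7 - 7*(-109)) + 88/(-67)) = -40 + 5*(-1/109/(-14) + 88*(-1/67)) = -40 + 5*(-1/14*(-1/109) - 88/67) = -40 + 5*(1/1526 - 88/67) = -40 + 5*(-134221/102242) = -40 - 671105/102242 = -4760785/102242 ≈ -46.564)
l*313 = -4760785/102242*313 = -1490125705/102242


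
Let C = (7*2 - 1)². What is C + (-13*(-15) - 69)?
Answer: 295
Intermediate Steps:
C = 169 (C = (14 - 1)² = 13² = 169)
C + (-13*(-15) - 69) = 169 + (-13*(-15) - 69) = 169 + (195 - 69) = 169 + 126 = 295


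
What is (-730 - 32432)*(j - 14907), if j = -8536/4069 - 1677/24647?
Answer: 49584486028194372/100288643 ≈ 4.9442e+8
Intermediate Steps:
j = -217210505/100288643 (j = -8536*1/4069 - 1677*1/24647 = -8536/4069 - 1677/24647 = -217210505/100288643 ≈ -2.1659)
(-730 - 32432)*(j - 14907) = (-730 - 32432)*(-217210505/100288643 - 14907) = -33162*(-1495220011706/100288643) = 49584486028194372/100288643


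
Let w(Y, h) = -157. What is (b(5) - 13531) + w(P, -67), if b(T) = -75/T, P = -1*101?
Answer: -13703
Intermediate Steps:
P = -101
(b(5) - 13531) + w(P, -67) = (-75/5 - 13531) - 157 = (-75*⅕ - 13531) - 157 = (-15 - 13531) - 157 = -13546 - 157 = -13703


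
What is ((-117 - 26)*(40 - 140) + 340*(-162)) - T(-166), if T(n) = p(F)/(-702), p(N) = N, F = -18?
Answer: -1590421/39 ≈ -40780.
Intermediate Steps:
T(n) = 1/39 (T(n) = -18/(-702) = -18*(-1/702) = 1/39)
((-117 - 26)*(40 - 140) + 340*(-162)) - T(-166) = ((-117 - 26)*(40 - 140) + 340*(-162)) - 1*1/39 = (-143*(-100) - 55080) - 1/39 = (14300 - 55080) - 1/39 = -40780 - 1/39 = -1590421/39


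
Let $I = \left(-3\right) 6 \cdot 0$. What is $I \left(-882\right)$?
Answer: $0$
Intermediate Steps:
$I = 0$ ($I = \left(-18\right) 0 = 0$)
$I \left(-882\right) = 0 \left(-882\right) = 0$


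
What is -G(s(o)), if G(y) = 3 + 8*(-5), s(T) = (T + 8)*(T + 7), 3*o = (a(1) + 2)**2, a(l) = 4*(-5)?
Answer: 37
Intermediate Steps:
a(l) = -20
o = 108 (o = (-20 + 2)**2/3 = (1/3)*(-18)**2 = (1/3)*324 = 108)
s(T) = (7 + T)*(8 + T) (s(T) = (8 + T)*(7 + T) = (7 + T)*(8 + T))
G(y) = -37 (G(y) = 3 - 40 = -37)
-G(s(o)) = -1*(-37) = 37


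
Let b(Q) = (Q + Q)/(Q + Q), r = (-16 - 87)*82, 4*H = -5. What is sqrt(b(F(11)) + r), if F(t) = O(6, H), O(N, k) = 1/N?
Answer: I*sqrt(8445) ≈ 91.897*I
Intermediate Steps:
H = -5/4 (H = (1/4)*(-5) = -5/4 ≈ -1.2500)
F(t) = 1/6
r = -8446 (r = -103*82 = -8446)
b(Q) = 1 (b(Q) = (2*Q)/((2*Q)) = (2*Q)*(1/(2*Q)) = 1)
sqrt(b(F(11)) + r) = sqrt(1 - 8446) = sqrt(-8445) = I*sqrt(8445)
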